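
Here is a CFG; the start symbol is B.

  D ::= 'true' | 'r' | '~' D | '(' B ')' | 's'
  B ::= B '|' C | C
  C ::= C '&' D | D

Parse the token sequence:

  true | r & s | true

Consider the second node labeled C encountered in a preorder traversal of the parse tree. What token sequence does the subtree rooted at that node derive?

[B [B [B [C [D true]]] | [C [C [D r]] & [D s]]] | [C [D true]]]

r & s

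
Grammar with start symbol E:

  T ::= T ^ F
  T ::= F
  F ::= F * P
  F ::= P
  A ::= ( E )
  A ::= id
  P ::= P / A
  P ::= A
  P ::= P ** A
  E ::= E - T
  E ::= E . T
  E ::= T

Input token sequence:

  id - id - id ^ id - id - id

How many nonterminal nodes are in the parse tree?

[E [E [E [E [E [T [F [P [A id]]]]] - [T [F [P [A id]]]]] - [T [T [F [P [A id]]]] ^ [F [P [A id]]]]] - [T [F [P [A id]]]]] - [T [F [P [A id]]]]]

29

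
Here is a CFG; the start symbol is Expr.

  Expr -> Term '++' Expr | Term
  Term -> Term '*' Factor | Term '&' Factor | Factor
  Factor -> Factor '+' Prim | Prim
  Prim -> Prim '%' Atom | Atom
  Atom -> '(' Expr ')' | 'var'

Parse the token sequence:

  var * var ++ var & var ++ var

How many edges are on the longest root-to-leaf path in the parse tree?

7

[Expr [Term [Term [Factor [Prim [Atom var]]]] * [Factor [Prim [Atom var]]]] ++ [Expr [Term [Term [Factor [Prim [Atom var]]]] & [Factor [Prim [Atom var]]]] ++ [Expr [Term [Factor [Prim [Atom var]]]]]]]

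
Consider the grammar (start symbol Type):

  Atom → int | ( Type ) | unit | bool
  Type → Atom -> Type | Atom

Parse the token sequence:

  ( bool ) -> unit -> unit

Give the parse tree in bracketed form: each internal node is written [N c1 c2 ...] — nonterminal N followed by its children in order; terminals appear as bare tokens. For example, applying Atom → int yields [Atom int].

[Type [Atom ( [Type [Atom bool]] )] -> [Type [Atom unit] -> [Type [Atom unit]]]]

Type
Atom -> Type
( Type ) -> Type
( Atom ) -> Type
( bool ) -> Type
( bool ) -> Atom -> Type
( bool ) -> unit -> Type
( bool ) -> unit -> Atom
( bool ) -> unit -> unit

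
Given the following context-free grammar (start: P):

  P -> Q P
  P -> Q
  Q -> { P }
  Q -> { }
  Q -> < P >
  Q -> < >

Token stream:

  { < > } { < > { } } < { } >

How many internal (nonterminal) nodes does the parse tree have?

14

[P [Q { [P [Q < >]] }] [P [Q { [P [Q < >] [P [Q { }]]] }] [P [Q < [P [Q { }]] >]]]]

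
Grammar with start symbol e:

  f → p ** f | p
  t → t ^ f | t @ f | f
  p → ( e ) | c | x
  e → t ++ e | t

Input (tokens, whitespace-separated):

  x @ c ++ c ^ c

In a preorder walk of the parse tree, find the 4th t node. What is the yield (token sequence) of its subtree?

c

[e [t [t [f [p x]]] @ [f [p c]]] ++ [e [t [t [f [p c]]] ^ [f [p c]]]]]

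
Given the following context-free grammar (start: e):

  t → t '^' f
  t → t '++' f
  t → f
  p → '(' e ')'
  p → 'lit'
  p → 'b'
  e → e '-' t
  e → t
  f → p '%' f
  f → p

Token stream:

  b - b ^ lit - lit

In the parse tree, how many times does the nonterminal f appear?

[e [e [e [t [f [p b]]]] - [t [t [f [p b]]] ^ [f [p lit]]]] - [t [f [p lit]]]]

4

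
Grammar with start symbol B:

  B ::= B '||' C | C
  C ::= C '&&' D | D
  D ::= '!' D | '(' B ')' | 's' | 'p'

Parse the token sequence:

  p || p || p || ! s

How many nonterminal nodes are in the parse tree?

13

[B [B [B [B [C [D p]]] || [C [D p]]] || [C [D p]]] || [C [D ! [D s]]]]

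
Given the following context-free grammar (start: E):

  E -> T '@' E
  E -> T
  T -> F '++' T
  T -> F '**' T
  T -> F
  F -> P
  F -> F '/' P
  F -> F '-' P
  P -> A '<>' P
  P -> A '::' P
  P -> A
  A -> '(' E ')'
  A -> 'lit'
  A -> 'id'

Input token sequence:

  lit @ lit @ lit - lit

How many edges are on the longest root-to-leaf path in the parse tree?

[E [T [F [P [A lit]]]] @ [E [T [F [P [A lit]]]] @ [E [T [F [F [P [A lit]]] - [P [A lit]]]]]]]

8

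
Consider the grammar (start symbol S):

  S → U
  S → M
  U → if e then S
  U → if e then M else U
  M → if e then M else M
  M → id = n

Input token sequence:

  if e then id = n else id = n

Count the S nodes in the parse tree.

[S [M if e then [M id = n] else [M id = n]]]

1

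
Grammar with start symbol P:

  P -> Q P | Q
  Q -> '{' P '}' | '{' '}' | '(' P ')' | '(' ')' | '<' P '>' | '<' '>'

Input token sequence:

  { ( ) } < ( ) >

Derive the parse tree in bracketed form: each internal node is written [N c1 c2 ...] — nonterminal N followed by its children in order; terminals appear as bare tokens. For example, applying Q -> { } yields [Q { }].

[P [Q { [P [Q ( )]] }] [P [Q < [P [Q ( )]] >]]]

P
Q P
{ P } P
{ Q } P
{ ( ) } P
{ ( ) } Q
{ ( ) } < P >
{ ( ) } < Q >
{ ( ) } < ( ) >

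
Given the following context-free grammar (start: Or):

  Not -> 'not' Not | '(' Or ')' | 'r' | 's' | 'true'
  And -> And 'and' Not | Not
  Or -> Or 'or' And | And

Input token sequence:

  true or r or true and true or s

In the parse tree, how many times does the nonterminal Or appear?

[Or [Or [Or [Or [And [Not true]]] or [And [Not r]]] or [And [And [Not true]] and [Not true]]] or [And [Not s]]]

4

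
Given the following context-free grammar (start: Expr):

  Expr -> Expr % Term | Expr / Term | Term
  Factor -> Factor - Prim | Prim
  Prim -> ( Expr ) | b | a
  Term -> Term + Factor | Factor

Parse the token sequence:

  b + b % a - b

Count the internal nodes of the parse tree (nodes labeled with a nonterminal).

13

[Expr [Expr [Term [Term [Factor [Prim b]]] + [Factor [Prim b]]]] % [Term [Factor [Factor [Prim a]] - [Prim b]]]]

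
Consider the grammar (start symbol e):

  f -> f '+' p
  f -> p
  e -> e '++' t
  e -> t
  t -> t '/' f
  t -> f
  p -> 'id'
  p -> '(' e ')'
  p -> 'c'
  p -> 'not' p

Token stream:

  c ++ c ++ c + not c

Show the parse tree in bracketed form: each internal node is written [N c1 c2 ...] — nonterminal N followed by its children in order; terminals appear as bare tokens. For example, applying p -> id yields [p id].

[e [e [e [t [f [p c]]]] ++ [t [f [p c]]]] ++ [t [f [f [p c]] + [p not [p c]]]]]

e
e ++ t
e ++ t ++ t
t ++ t ++ t
f ++ t ++ t
p ++ t ++ t
c ++ t ++ t
c ++ f ++ t
c ++ p ++ t
c ++ c ++ t
c ++ c ++ f
c ++ c ++ f + p
c ++ c ++ p + p
c ++ c ++ c + p
c ++ c ++ c + not p
c ++ c ++ c + not c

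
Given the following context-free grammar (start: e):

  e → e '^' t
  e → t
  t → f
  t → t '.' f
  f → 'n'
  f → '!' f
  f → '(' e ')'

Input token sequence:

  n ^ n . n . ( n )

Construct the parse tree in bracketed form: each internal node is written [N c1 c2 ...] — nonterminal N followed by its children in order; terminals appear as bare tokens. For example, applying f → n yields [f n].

[e [e [t [f n]]] ^ [t [t [t [f n]] . [f n]] . [f ( [e [t [f n]]] )]]]

e
e ^ t
t ^ t
f ^ t
n ^ t
n ^ t . f
n ^ t . f . f
n ^ f . f . f
n ^ n . f . f
n ^ n . n . f
n ^ n . n . ( e )
n ^ n . n . ( t )
n ^ n . n . ( f )
n ^ n . n . ( n )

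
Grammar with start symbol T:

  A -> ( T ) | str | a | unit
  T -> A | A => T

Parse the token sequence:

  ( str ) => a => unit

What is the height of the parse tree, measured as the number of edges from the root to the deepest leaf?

4

[T [A ( [T [A str]] )] => [T [A a] => [T [A unit]]]]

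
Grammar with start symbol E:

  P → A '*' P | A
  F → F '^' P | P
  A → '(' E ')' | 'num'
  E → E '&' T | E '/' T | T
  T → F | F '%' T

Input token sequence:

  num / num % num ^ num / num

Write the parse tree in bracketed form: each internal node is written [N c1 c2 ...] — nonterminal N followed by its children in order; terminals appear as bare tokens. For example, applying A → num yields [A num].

E
E / T
E / T / T
T / T / T
F / T / T
P / T / T
A / T / T
num / T / T
num / F % T / T
num / P % T / T
num / A % T / T
num / num % T / T
num / num % F / T
num / num % F ^ P / T
num / num % P ^ P / T
num / num % A ^ P / T
num / num % num ^ P / T
num / num % num ^ A / T
num / num % num ^ num / T
num / num % num ^ num / F
num / num % num ^ num / P
num / num % num ^ num / A
num / num % num ^ num / num

[E [E [E [T [F [P [A num]]]]] / [T [F [P [A num]]] % [T [F [F [P [A num]]] ^ [P [A num]]]]]] / [T [F [P [A num]]]]]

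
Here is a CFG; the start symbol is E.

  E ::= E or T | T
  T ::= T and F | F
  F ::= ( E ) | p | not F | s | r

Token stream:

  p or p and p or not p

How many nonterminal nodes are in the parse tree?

[E [E [E [T [F p]]] or [T [T [F p]] and [F p]]] or [T [F not [F p]]]]

12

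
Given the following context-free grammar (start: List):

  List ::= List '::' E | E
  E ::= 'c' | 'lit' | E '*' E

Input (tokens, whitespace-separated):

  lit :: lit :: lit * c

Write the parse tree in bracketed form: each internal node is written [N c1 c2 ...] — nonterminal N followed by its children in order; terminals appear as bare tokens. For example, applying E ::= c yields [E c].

[List [List [List [E lit]] :: [E lit]] :: [E [E lit] * [E c]]]

List
List :: E
List :: E :: E
E :: E :: E
lit :: E :: E
lit :: lit :: E
lit :: lit :: E * E
lit :: lit :: lit * E
lit :: lit :: lit * c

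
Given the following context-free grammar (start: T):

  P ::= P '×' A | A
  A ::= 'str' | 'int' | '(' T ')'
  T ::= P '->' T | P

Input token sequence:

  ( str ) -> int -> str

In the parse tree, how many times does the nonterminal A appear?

[T [P [A ( [T [P [A str]]] )]] -> [T [P [A int]] -> [T [P [A str]]]]]

4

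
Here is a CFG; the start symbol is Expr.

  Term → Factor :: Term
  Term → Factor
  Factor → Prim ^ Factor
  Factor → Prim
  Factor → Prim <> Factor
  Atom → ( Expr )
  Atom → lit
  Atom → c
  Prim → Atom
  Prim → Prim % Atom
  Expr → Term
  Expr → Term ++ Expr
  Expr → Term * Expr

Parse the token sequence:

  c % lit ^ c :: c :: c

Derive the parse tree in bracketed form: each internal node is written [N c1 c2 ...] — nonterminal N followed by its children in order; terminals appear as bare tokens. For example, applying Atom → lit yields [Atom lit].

Expr
Term
Factor :: Term
Prim ^ Factor :: Term
Prim % Atom ^ Factor :: Term
Atom % Atom ^ Factor :: Term
c % Atom ^ Factor :: Term
c % lit ^ Factor :: Term
c % lit ^ Prim :: Term
c % lit ^ Atom :: Term
c % lit ^ c :: Term
c % lit ^ c :: Factor :: Term
c % lit ^ c :: Prim :: Term
c % lit ^ c :: Atom :: Term
c % lit ^ c :: c :: Term
c % lit ^ c :: c :: Factor
c % lit ^ c :: c :: Prim
c % lit ^ c :: c :: Atom
c % lit ^ c :: c :: c

[Expr [Term [Factor [Prim [Prim [Atom c]] % [Atom lit]] ^ [Factor [Prim [Atom c]]]] :: [Term [Factor [Prim [Atom c]]] :: [Term [Factor [Prim [Atom c]]]]]]]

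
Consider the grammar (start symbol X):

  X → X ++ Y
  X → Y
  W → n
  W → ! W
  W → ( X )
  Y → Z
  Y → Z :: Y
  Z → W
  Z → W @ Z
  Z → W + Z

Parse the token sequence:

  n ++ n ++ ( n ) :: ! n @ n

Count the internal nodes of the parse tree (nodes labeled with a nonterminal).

[X [X [X [Y [Z [W n]]]] ++ [Y [Z [W n]]]] ++ [Y [Z [W ( [X [Y [Z [W n]]]] )]] :: [Y [Z [W ! [W n]] @ [Z [W n]]]]]]

22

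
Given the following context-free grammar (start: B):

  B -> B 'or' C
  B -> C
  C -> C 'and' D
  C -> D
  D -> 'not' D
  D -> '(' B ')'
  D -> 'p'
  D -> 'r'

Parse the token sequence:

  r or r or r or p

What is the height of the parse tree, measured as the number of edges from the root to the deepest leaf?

[B [B [B [B [C [D r]]] or [C [D r]]] or [C [D r]]] or [C [D p]]]

6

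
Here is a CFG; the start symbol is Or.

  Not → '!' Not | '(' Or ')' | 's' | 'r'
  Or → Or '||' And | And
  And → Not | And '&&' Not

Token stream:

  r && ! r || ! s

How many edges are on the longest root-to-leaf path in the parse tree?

[Or [Or [And [And [Not r]] && [Not ! [Not r]]]] || [And [Not ! [Not s]]]]

5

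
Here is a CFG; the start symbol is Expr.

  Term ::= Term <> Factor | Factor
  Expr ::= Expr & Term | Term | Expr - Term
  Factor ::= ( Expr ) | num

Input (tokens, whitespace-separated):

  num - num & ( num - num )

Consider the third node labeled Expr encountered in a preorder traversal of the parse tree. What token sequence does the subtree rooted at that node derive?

num

[Expr [Expr [Expr [Term [Factor num]]] - [Term [Factor num]]] & [Term [Factor ( [Expr [Expr [Term [Factor num]]] - [Term [Factor num]]] )]]]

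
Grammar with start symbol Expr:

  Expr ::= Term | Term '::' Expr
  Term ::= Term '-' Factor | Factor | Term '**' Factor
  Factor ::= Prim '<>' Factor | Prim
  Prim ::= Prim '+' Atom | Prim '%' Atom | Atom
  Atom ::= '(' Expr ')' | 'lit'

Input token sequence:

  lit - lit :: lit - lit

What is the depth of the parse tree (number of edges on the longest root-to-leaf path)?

7

[Expr [Term [Term [Factor [Prim [Atom lit]]]] - [Factor [Prim [Atom lit]]]] :: [Expr [Term [Term [Factor [Prim [Atom lit]]]] - [Factor [Prim [Atom lit]]]]]]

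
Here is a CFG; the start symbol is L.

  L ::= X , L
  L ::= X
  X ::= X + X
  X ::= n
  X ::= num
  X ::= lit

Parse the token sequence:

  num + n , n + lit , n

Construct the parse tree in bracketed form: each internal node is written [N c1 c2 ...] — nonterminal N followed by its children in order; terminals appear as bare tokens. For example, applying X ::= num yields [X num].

[L [X [X num] + [X n]] , [L [X [X n] + [X lit]] , [L [X n]]]]

L
X , L
X + X , L
num + X , L
num + n , L
num + n , X , L
num + n , X + X , L
num + n , n + X , L
num + n , n + lit , L
num + n , n + lit , X
num + n , n + lit , n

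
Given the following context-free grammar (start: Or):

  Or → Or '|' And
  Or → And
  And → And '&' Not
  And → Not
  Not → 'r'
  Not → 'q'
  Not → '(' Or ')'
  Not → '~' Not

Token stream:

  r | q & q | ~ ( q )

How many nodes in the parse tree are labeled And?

5

[Or [Or [Or [And [Not r]]] | [And [And [Not q]] & [Not q]]] | [And [Not ~ [Not ( [Or [And [Not q]]] )]]]]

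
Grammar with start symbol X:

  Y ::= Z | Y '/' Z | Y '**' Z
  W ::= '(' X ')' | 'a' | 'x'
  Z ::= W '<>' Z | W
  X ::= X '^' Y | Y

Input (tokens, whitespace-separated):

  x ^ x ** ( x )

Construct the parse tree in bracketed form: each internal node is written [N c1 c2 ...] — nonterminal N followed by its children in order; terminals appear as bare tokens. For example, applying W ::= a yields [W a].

X
X ^ Y
Y ^ Y
Z ^ Y
W ^ Y
x ^ Y
x ^ Y ** Z
x ^ Z ** Z
x ^ W ** Z
x ^ x ** Z
x ^ x ** W
x ^ x ** ( X )
x ^ x ** ( Y )
x ^ x ** ( Z )
x ^ x ** ( W )
x ^ x ** ( x )

[X [X [Y [Z [W x]]]] ^ [Y [Y [Z [W x]]] ** [Z [W ( [X [Y [Z [W x]]]] )]]]]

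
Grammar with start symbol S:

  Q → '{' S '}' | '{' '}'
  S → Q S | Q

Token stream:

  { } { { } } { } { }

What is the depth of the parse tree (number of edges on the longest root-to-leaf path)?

5

[S [Q { }] [S [Q { [S [Q { }]] }] [S [Q { }] [S [Q { }]]]]]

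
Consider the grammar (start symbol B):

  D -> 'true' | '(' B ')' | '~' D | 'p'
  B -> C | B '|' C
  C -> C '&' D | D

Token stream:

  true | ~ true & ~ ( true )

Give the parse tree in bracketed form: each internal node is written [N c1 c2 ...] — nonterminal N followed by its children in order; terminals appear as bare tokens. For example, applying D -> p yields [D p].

[B [B [C [D true]]] | [C [C [D ~ [D true]]] & [D ~ [D ( [B [C [D true]]] )]]]]

B
B | C
C | C
D | C
true | C
true | C & D
true | D & D
true | ~ D & D
true | ~ true & D
true | ~ true & ~ D
true | ~ true & ~ ( B )
true | ~ true & ~ ( C )
true | ~ true & ~ ( D )
true | ~ true & ~ ( true )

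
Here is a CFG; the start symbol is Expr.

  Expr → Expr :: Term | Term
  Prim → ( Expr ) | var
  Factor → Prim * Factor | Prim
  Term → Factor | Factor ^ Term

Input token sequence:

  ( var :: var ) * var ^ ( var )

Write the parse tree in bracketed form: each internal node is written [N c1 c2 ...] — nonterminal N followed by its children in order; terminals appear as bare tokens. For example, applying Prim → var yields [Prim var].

Expr
Term
Factor ^ Term
Prim * Factor ^ Term
( Expr ) * Factor ^ Term
( Expr :: Term ) * Factor ^ Term
( Term :: Term ) * Factor ^ Term
( Factor :: Term ) * Factor ^ Term
( Prim :: Term ) * Factor ^ Term
( var :: Term ) * Factor ^ Term
( var :: Factor ) * Factor ^ Term
( var :: Prim ) * Factor ^ Term
( var :: var ) * Factor ^ Term
( var :: var ) * Prim ^ Term
( var :: var ) * var ^ Term
( var :: var ) * var ^ Factor
( var :: var ) * var ^ Prim
( var :: var ) * var ^ ( Expr )
( var :: var ) * var ^ ( Term )
( var :: var ) * var ^ ( Factor )
( var :: var ) * var ^ ( Prim )
( var :: var ) * var ^ ( var )

[Expr [Term [Factor [Prim ( [Expr [Expr [Term [Factor [Prim var]]]] :: [Term [Factor [Prim var]]]] )] * [Factor [Prim var]]] ^ [Term [Factor [Prim ( [Expr [Term [Factor [Prim var]]]] )]]]]]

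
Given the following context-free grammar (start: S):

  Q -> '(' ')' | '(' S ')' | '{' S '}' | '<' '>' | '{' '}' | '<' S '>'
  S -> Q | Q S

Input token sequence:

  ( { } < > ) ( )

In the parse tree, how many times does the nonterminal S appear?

4

[S [Q ( [S [Q { }] [S [Q < >]]] )] [S [Q ( )]]]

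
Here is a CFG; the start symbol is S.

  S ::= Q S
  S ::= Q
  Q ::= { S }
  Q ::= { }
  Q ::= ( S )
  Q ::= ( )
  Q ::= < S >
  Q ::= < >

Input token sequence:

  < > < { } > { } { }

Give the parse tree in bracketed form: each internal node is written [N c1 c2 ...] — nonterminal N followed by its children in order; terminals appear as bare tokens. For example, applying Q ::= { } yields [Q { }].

[S [Q < >] [S [Q < [S [Q { }]] >] [S [Q { }] [S [Q { }]]]]]

S
Q S
< > S
< > Q S
< > < S > S
< > < Q > S
< > < { } > S
< > < { } > Q S
< > < { } > { } S
< > < { } > { } Q
< > < { } > { } { }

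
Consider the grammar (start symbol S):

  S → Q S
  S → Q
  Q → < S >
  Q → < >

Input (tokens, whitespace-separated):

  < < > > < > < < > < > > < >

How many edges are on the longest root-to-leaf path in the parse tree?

7

[S [Q < [S [Q < >]] >] [S [Q < >] [S [Q < [S [Q < >] [S [Q < >]]] >] [S [Q < >]]]]]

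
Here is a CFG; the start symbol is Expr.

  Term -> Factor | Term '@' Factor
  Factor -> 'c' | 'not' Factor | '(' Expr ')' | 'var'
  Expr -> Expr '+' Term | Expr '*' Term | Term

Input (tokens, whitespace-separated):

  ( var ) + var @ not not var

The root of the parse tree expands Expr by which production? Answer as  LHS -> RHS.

Expr -> Expr '+' Term

[Expr [Expr [Term [Factor ( [Expr [Term [Factor var]]] )]]] + [Term [Term [Factor var]] @ [Factor not [Factor not [Factor var]]]]]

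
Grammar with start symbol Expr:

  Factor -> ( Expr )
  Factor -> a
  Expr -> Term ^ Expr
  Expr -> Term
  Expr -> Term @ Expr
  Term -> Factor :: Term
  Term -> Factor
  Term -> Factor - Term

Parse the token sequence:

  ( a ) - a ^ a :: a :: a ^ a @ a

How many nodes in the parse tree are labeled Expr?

[Expr [Term [Factor ( [Expr [Term [Factor a]]] )] - [Term [Factor a]]] ^ [Expr [Term [Factor a] :: [Term [Factor a] :: [Term [Factor a]]]] ^ [Expr [Term [Factor a]] @ [Expr [Term [Factor a]]]]]]

5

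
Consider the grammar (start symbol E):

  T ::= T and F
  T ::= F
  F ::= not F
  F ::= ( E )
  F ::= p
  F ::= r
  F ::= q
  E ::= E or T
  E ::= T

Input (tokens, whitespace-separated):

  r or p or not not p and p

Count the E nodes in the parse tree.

3

[E [E [E [T [F r]]] or [T [F p]]] or [T [T [F not [F not [F p]]]] and [F p]]]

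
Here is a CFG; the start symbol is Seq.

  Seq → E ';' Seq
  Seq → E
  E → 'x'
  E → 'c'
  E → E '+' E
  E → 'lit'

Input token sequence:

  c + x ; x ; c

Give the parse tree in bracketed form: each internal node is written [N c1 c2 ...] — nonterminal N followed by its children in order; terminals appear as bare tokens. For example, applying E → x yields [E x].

Seq
E ; Seq
E + E ; Seq
c + E ; Seq
c + x ; Seq
c + x ; E ; Seq
c + x ; x ; Seq
c + x ; x ; E
c + x ; x ; c

[Seq [E [E c] + [E x]] ; [Seq [E x] ; [Seq [E c]]]]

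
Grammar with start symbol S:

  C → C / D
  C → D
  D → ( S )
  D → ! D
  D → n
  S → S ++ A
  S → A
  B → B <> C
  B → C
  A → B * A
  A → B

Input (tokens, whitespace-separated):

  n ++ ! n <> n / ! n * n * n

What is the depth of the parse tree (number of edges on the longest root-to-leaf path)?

[S [S [A [B [C [D n]]]]] ++ [A [B [B [C [D ! [D n]]]] <> [C [C [D n]] / [D ! [D n]]]] * [A [B [C [D n]]] * [A [B [C [D n]]]]]]]

7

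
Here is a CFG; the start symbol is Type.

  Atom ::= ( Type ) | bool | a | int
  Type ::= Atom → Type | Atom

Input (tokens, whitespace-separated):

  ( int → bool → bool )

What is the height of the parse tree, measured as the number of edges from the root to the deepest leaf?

[Type [Atom ( [Type [Atom int] → [Type [Atom bool] → [Type [Atom bool]]]] )]]

6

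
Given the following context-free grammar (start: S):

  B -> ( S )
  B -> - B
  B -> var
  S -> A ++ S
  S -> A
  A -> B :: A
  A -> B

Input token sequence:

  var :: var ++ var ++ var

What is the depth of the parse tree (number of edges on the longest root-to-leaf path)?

[S [A [B var] :: [A [B var]]] ++ [S [A [B var]] ++ [S [A [B var]]]]]

5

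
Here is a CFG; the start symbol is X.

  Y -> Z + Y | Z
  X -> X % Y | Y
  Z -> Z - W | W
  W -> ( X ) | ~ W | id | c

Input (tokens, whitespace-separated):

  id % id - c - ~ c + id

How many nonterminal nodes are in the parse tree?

16

[X [X [Y [Z [W id]]]] % [Y [Z [Z [Z [W id]] - [W c]] - [W ~ [W c]]] + [Y [Z [W id]]]]]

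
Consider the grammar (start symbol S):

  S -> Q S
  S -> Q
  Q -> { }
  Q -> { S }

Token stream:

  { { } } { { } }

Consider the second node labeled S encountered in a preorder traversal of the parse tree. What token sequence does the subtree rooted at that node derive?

[S [Q { [S [Q { }]] }] [S [Q { [S [Q { }]] }]]]

{ }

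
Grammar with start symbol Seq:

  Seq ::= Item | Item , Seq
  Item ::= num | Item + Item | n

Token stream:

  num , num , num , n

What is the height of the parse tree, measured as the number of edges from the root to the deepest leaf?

5

[Seq [Item num] , [Seq [Item num] , [Seq [Item num] , [Seq [Item n]]]]]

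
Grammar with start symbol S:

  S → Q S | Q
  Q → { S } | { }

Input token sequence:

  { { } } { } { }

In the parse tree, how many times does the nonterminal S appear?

4

[S [Q { [S [Q { }]] }] [S [Q { }] [S [Q { }]]]]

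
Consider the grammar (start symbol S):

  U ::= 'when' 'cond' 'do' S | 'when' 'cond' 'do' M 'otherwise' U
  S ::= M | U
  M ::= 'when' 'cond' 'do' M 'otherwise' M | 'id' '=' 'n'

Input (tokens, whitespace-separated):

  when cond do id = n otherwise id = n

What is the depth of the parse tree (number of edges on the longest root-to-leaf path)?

[S [M when cond do [M id = n] otherwise [M id = n]]]

3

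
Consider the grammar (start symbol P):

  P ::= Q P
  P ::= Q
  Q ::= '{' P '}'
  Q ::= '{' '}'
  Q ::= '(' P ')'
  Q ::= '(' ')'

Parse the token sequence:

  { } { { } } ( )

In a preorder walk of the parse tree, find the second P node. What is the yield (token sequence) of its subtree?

[P [Q { }] [P [Q { [P [Q { }]] }] [P [Q ( )]]]]

{ { } } ( )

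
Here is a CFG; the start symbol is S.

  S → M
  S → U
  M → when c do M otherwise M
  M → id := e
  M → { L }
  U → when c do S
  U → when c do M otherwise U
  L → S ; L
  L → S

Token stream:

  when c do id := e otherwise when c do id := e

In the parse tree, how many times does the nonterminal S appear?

[S [U when c do [M id := e] otherwise [U when c do [S [M id := e]]]]]

2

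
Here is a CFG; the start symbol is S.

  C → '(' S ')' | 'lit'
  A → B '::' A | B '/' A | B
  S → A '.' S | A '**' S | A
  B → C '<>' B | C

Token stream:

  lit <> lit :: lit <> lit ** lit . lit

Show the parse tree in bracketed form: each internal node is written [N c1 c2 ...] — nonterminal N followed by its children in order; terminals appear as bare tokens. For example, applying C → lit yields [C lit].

S
A ** S
B :: A ** S
C <> B :: A ** S
lit <> B :: A ** S
lit <> C :: A ** S
lit <> lit :: A ** S
lit <> lit :: B ** S
lit <> lit :: C <> B ** S
lit <> lit :: lit <> B ** S
lit <> lit :: lit <> C ** S
lit <> lit :: lit <> lit ** S
lit <> lit :: lit <> lit ** A . S
lit <> lit :: lit <> lit ** B . S
lit <> lit :: lit <> lit ** C . S
lit <> lit :: lit <> lit ** lit . S
lit <> lit :: lit <> lit ** lit . A
lit <> lit :: lit <> lit ** lit . B
lit <> lit :: lit <> lit ** lit . C
lit <> lit :: lit <> lit ** lit . lit

[S [A [B [C lit] <> [B [C lit]]] :: [A [B [C lit] <> [B [C lit]]]]] ** [S [A [B [C lit]]] . [S [A [B [C lit]]]]]]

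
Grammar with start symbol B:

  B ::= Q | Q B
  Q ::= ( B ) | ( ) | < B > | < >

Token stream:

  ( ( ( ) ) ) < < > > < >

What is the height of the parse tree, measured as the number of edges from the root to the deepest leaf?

6

[B [Q ( [B [Q ( [B [Q ( )]] )]] )] [B [Q < [B [Q < >]] >] [B [Q < >]]]]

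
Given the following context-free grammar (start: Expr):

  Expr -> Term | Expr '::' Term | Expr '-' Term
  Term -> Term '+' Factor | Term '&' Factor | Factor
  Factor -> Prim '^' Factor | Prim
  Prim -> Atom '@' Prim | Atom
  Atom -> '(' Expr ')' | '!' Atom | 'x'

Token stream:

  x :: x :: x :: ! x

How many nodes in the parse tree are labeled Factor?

4

[Expr [Expr [Expr [Expr [Term [Factor [Prim [Atom x]]]]] :: [Term [Factor [Prim [Atom x]]]]] :: [Term [Factor [Prim [Atom x]]]]] :: [Term [Factor [Prim [Atom ! [Atom x]]]]]]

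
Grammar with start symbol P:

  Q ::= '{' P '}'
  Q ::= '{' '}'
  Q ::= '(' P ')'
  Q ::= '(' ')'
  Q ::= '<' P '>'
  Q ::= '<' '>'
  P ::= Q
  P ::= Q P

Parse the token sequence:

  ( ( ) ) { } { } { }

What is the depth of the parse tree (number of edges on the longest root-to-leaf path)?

5

[P [Q ( [P [Q ( )]] )] [P [Q { }] [P [Q { }] [P [Q { }]]]]]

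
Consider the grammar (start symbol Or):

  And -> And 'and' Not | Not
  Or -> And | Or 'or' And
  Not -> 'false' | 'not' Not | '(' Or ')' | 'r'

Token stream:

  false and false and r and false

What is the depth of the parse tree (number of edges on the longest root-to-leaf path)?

[Or [And [And [And [And [Not false]] and [Not false]] and [Not r]] and [Not false]]]

6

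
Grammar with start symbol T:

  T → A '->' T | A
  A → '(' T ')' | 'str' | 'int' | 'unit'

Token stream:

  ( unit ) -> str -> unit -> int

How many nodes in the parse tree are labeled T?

5

[T [A ( [T [A unit]] )] -> [T [A str] -> [T [A unit] -> [T [A int]]]]]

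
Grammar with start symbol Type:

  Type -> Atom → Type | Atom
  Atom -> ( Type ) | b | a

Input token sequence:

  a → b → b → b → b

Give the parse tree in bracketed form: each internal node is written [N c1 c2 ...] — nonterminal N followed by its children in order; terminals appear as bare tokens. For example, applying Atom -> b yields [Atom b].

[Type [Atom a] → [Type [Atom b] → [Type [Atom b] → [Type [Atom b] → [Type [Atom b]]]]]]

Type
Atom → Type
a → Type
a → Atom → Type
a → b → Type
a → b → Atom → Type
a → b → b → Type
a → b → b → Atom → Type
a → b → b → b → Type
a → b → b → b → Atom
a → b → b → b → b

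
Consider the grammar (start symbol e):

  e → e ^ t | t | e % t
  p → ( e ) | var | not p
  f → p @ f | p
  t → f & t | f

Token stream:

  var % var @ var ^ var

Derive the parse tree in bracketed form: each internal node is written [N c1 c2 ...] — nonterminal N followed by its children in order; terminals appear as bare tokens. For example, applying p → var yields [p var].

[e [e [e [t [f [p var]]]] % [t [f [p var] @ [f [p var]]]]] ^ [t [f [p var]]]]

e
e ^ t
e % t ^ t
t % t ^ t
f % t ^ t
p % t ^ t
var % t ^ t
var % f ^ t
var % p @ f ^ t
var % var @ f ^ t
var % var @ p ^ t
var % var @ var ^ t
var % var @ var ^ f
var % var @ var ^ p
var % var @ var ^ var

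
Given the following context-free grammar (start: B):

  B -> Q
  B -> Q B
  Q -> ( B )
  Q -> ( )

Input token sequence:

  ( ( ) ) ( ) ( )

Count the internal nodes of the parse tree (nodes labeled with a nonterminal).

[B [Q ( [B [Q ( )]] )] [B [Q ( )] [B [Q ( )]]]]

8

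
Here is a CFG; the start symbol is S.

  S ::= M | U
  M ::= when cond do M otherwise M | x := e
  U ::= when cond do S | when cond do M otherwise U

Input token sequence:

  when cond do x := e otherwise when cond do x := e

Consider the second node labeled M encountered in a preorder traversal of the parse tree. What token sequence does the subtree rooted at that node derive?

[S [U when cond do [M x := e] otherwise [U when cond do [S [M x := e]]]]]

x := e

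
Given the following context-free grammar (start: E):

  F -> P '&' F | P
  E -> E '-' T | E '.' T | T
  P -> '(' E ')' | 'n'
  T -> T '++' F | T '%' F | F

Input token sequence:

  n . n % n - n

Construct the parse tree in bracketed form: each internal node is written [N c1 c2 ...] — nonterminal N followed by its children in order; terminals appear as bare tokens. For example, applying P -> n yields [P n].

[E [E [E [T [F [P n]]]] . [T [T [F [P n]]] % [F [P n]]]] - [T [F [P n]]]]

E
E - T
E . T - T
T . T - T
F . T - T
P . T - T
n . T - T
n . T % F - T
n . F % F - T
n . P % F - T
n . n % F - T
n . n % P - T
n . n % n - T
n . n % n - F
n . n % n - P
n . n % n - n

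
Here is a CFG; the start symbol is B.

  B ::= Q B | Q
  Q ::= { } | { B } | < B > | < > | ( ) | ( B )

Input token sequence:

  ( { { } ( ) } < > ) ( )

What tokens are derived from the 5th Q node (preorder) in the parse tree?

< >

[B [Q ( [B [Q { [B [Q { }] [B [Q ( )]]] }] [B [Q < >]]] )] [B [Q ( )]]]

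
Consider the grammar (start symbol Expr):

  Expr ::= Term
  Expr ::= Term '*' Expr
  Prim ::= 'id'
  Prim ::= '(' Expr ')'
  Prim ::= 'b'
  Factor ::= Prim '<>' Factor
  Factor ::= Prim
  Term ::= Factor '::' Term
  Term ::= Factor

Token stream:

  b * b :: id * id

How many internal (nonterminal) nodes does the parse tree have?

[Expr [Term [Factor [Prim b]]] * [Expr [Term [Factor [Prim b]] :: [Term [Factor [Prim id]]]] * [Expr [Term [Factor [Prim id]]]]]]

15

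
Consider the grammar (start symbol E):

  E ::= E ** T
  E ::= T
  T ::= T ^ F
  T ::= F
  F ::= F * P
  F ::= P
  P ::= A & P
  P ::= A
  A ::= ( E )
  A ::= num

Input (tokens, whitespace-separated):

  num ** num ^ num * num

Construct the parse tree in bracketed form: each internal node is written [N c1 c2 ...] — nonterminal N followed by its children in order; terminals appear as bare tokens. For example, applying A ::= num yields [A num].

E
E ** T
T ** T
F ** T
P ** T
A ** T
num ** T
num ** T ^ F
num ** F ^ F
num ** P ^ F
num ** A ^ F
num ** num ^ F
num ** num ^ F * P
num ** num ^ P * P
num ** num ^ A * P
num ** num ^ num * P
num ** num ^ num * A
num ** num ^ num * num

[E [E [T [F [P [A num]]]]] ** [T [T [F [P [A num]]]] ^ [F [F [P [A num]]] * [P [A num]]]]]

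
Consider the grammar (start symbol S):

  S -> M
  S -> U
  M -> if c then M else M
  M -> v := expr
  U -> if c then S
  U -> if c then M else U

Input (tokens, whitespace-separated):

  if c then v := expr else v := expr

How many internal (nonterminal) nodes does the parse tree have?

[S [M if c then [M v := expr] else [M v := expr]]]

4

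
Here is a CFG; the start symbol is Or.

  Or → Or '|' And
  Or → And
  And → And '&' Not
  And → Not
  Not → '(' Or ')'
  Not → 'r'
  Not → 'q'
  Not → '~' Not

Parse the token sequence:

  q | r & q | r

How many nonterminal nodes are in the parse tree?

[Or [Or [Or [And [Not q]]] | [And [And [Not r]] & [Not q]]] | [And [Not r]]]

11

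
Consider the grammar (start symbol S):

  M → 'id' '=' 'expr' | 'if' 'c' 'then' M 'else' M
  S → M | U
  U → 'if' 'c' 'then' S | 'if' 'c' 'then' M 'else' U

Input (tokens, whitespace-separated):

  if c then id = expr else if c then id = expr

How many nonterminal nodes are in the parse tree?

[S [U if c then [M id = expr] else [U if c then [S [M id = expr]]]]]

6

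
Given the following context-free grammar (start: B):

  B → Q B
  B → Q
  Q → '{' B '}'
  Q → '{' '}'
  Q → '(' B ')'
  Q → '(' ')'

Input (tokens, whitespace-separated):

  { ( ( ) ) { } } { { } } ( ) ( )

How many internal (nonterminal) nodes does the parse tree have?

[B [Q { [B [Q ( [B [Q ( )]] )] [B [Q { }]]] }] [B [Q { [B [Q { }]] }] [B [Q ( )] [B [Q ( )]]]]]

16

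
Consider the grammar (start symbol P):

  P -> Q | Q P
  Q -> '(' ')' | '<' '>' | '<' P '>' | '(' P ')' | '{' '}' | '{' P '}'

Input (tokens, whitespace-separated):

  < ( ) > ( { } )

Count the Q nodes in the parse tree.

4

[P [Q < [P [Q ( )]] >] [P [Q ( [P [Q { }]] )]]]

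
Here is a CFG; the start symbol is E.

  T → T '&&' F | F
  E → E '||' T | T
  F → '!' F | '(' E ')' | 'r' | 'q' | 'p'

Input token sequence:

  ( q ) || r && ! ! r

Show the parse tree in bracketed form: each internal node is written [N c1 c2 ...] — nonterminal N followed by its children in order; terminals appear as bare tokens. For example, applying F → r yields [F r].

E
E || T
T || T
F || T
( E ) || T
( T ) || T
( F ) || T
( q ) || T
( q ) || T && F
( q ) || F && F
( q ) || r && F
( q ) || r && ! F
( q ) || r && ! ! F
( q ) || r && ! ! r

[E [E [T [F ( [E [T [F q]]] )]]] || [T [T [F r]] && [F ! [F ! [F r]]]]]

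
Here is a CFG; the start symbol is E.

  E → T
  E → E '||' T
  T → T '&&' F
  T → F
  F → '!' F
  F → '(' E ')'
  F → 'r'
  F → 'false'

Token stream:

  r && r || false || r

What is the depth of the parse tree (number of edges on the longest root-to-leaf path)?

[E [E [E [T [T [F r]] && [F r]]] || [T [F false]]] || [T [F r]]]

6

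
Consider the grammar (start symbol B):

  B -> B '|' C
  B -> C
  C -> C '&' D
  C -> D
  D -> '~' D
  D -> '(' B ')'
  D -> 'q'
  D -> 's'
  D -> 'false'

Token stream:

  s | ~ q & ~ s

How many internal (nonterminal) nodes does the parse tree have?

10

[B [B [C [D s]]] | [C [C [D ~ [D q]]] & [D ~ [D s]]]]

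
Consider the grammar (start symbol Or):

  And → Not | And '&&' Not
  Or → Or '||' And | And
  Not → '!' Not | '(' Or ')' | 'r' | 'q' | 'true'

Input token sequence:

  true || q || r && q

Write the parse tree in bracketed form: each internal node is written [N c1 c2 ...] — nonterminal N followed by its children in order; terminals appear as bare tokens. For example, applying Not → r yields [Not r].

Or
Or || And
Or || And || And
And || And || And
Not || And || And
true || And || And
true || Not || And
true || q || And
true || q || And && Not
true || q || Not && Not
true || q || r && Not
true || q || r && q

[Or [Or [Or [And [Not true]]] || [And [Not q]]] || [And [And [Not r]] && [Not q]]]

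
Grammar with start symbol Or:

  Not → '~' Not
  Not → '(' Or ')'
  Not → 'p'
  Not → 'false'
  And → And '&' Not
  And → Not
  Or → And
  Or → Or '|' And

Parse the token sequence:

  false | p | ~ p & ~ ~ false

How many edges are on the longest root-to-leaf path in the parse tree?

5

[Or [Or [Or [And [Not false]]] | [And [Not p]]] | [And [And [Not ~ [Not p]]] & [Not ~ [Not ~ [Not false]]]]]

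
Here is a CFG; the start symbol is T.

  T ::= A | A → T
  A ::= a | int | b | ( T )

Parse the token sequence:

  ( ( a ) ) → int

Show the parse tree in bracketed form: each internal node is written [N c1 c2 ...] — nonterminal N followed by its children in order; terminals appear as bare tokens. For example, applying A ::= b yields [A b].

[T [A ( [T [A ( [T [A a]] )]] )] → [T [A int]]]

T
A → T
( T ) → T
( A ) → T
( ( T ) ) → T
( ( A ) ) → T
( ( a ) ) → T
( ( a ) ) → A
( ( a ) ) → int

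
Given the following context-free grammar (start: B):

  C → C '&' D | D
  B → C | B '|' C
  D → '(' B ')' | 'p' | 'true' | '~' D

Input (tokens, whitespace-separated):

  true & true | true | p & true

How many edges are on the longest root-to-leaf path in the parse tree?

[B [B [B [C [C [D true]] & [D true]]] | [C [D true]]] | [C [C [D p]] & [D true]]]

6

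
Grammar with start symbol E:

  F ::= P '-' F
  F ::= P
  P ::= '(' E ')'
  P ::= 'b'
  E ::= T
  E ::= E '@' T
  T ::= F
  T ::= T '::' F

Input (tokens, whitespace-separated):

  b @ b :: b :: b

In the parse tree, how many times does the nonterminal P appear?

4

[E [E [T [F [P b]]]] @ [T [T [T [F [P b]]] :: [F [P b]]] :: [F [P b]]]]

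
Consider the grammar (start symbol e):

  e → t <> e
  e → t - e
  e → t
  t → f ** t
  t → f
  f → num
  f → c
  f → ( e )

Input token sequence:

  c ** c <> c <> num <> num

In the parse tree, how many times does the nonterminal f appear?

[e [t [f c] ** [t [f c]]] <> [e [t [f c]] <> [e [t [f num]] <> [e [t [f num]]]]]]

5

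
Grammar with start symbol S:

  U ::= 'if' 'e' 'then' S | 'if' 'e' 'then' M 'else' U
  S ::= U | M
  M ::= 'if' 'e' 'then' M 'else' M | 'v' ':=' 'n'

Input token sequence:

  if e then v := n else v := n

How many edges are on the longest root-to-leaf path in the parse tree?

[S [M if e then [M v := n] else [M v := n]]]

3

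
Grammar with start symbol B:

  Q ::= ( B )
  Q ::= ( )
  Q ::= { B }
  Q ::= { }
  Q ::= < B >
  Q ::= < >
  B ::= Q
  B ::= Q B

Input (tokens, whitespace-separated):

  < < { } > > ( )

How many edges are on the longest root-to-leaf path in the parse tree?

6

[B [Q < [B [Q < [B [Q { }]] >]] >] [B [Q ( )]]]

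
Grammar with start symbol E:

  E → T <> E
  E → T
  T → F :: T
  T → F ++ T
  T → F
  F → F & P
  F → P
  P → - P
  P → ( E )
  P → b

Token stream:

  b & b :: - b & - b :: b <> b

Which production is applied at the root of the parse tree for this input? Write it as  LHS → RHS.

E → T <> E

[E [T [F [F [P b]] & [P b]] :: [T [F [F [P - [P b]]] & [P - [P b]]] :: [T [F [P b]]]]] <> [E [T [F [P b]]]]]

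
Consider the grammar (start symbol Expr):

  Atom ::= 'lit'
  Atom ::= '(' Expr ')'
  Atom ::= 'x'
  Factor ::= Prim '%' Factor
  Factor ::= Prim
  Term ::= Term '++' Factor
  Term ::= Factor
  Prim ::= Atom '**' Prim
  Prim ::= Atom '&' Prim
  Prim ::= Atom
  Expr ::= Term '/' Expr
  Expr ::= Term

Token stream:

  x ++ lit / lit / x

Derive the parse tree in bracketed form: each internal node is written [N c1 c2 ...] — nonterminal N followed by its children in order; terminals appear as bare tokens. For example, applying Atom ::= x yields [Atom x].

Expr
Term / Expr
Term ++ Factor / Expr
Factor ++ Factor / Expr
Prim ++ Factor / Expr
Atom ++ Factor / Expr
x ++ Factor / Expr
x ++ Prim / Expr
x ++ Atom / Expr
x ++ lit / Expr
x ++ lit / Term / Expr
x ++ lit / Factor / Expr
x ++ lit / Prim / Expr
x ++ lit / Atom / Expr
x ++ lit / lit / Expr
x ++ lit / lit / Term
x ++ lit / lit / Factor
x ++ lit / lit / Prim
x ++ lit / lit / Atom
x ++ lit / lit / x

[Expr [Term [Term [Factor [Prim [Atom x]]]] ++ [Factor [Prim [Atom lit]]]] / [Expr [Term [Factor [Prim [Atom lit]]]] / [Expr [Term [Factor [Prim [Atom x]]]]]]]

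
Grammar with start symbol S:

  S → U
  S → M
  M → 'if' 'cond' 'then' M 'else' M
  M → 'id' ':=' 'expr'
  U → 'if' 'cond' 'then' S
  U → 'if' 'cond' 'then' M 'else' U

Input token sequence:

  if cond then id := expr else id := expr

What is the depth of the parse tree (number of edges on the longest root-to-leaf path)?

[S [M if cond then [M id := expr] else [M id := expr]]]

3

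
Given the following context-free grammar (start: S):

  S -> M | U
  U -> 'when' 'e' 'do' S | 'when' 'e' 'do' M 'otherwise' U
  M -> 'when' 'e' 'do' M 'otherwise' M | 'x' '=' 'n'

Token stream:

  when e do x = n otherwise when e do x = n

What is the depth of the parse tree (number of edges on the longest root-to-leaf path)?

[S [U when e do [M x = n] otherwise [U when e do [S [M x = n]]]]]

5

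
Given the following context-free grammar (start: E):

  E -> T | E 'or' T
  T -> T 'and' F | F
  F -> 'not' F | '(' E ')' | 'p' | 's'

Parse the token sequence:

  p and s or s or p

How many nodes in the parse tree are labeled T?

[E [E [E [T [T [F p]] and [F s]]] or [T [F s]]] or [T [F p]]]

4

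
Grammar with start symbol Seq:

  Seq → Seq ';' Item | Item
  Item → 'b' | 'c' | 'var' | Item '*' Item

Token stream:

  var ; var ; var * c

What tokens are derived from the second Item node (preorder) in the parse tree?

[Seq [Seq [Seq [Item var]] ; [Item var]] ; [Item [Item var] * [Item c]]]

var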